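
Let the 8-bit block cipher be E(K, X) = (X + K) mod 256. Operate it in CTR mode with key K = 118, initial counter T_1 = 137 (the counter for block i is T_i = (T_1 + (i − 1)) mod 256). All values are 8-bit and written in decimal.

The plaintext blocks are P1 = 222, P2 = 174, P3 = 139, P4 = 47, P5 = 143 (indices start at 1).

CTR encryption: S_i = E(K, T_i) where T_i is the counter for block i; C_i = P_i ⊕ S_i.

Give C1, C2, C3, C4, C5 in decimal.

C1 = 33, C2 = 174, C3 = 138, C4 = 45, C5 = 140

C1: T = 137, S = E(K, T) = 255; 222 ⊕ 255 = 33.
C2: T = 138, S = E(K, T) = 0; 174 ⊕ 0 = 174.
C3: T = 139, S = E(K, T) = 1; 139 ⊕ 1 = 138.
C4: T = 140, S = E(K, T) = 2; 47 ⊕ 2 = 45.
C5: T = 141, S = E(K, T) = 3; 143 ⊕ 3 = 140.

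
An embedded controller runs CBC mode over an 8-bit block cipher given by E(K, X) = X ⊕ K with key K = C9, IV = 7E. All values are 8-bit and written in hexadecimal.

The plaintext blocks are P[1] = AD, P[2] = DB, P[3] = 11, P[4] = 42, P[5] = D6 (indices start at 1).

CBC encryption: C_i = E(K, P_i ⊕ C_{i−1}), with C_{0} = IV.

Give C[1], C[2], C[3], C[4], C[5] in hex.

C[1] = 1A, C[2] = 08, C[3] = D0, C[4] = 5B, C[5] = 44

C[1]: P[1] ⊕ 7E = D3; E(K, D3) = 1A.
C[2]: P[2] ⊕ 1A = C1; E(K, C1) = 08.
C[3]: P[3] ⊕ 08 = 19; E(K, 19) = D0.
C[4]: P[4] ⊕ D0 = 92; E(K, 92) = 5B.
C[5]: P[5] ⊕ 5B = 8D; E(K, 8D) = 44.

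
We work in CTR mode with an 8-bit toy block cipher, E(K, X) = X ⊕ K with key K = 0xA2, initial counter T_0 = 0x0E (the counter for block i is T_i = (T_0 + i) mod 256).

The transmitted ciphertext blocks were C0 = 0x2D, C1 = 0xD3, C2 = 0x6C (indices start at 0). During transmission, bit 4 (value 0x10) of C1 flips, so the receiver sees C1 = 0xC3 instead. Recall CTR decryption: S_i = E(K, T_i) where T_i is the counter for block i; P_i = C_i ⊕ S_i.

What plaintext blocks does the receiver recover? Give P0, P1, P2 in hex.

Only C1 changed, to 0xC3. In CTR, a change in C_i flips the same bit in P_i only; the keystream is unaffected. Decrypting the received ciphertext:
P0: T = 0x0E, S = E(K, T) = 0xAC; 0x2D ⊕ 0xAC = 0x81.
P1: T = 0x0F, S = E(K, T) = 0xAD; 0xC3 ⊕ 0xAD = 0x6E.
P2: T = 0x10, S = E(K, T) = 0xB2; 0x6C ⊕ 0xB2 = 0xDE.
Blocks that differ from the original plaintext: P1.

P0 = 0x81, P1 = 0x6E, P2 = 0xDE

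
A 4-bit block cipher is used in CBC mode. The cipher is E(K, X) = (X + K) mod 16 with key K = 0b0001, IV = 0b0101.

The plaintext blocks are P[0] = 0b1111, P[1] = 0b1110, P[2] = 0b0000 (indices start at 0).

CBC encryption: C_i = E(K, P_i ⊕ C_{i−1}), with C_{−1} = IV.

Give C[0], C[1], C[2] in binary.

C[0]: P[0] ⊕ 0b0101 = 0b1010; E(K, 0b1010) = 0b1011.
C[1]: P[1] ⊕ 0b1011 = 0b0101; E(K, 0b0101) = 0b0110.
C[2]: P[2] ⊕ 0b0110 = 0b0110; E(K, 0b0110) = 0b0111.

C[0] = 0b1011, C[1] = 0b0110, C[2] = 0b0111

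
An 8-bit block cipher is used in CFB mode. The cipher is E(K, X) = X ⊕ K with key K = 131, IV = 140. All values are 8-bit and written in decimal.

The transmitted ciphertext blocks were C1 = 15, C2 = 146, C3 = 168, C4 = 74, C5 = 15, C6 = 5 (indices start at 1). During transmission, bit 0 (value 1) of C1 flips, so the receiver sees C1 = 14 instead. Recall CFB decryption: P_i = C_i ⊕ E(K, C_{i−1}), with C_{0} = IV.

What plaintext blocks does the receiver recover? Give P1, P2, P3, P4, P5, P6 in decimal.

Only C1 changed, to 14. In CFB, a change in C_i flips the same bit in P_i and garbles P_{i+1}. Decrypting the received ciphertext:
P1: E(K, 140) = 15; 14 ⊕ 15 = 1.
P2: E(K, 14) = 141; 146 ⊕ 141 = 31.
P3: E(K, 146) = 17; 168 ⊕ 17 = 185.
P4: E(K, 168) = 43; 74 ⊕ 43 = 97.
P5: E(K, 74) = 201; 15 ⊕ 201 = 198.
P6: E(K, 15) = 140; 5 ⊕ 140 = 137.
Blocks that differ from the original plaintext: P1, P2.

P1 = 1, P2 = 31, P3 = 185, P4 = 97, P5 = 198, P6 = 137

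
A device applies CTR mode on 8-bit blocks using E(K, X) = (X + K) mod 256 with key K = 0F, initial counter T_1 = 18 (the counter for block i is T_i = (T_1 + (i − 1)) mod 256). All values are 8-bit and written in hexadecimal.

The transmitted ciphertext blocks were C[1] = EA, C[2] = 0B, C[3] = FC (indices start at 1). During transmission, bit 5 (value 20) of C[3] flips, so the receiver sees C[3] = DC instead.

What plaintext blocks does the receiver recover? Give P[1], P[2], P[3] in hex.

CTR decryption: S_i = E(K, T_i) where T_i is the counter for block i; P_i = C_i ⊕ S_i.
Only C[3] changed, to DC. In CTR, a change in C_i flips the same bit in P_i only; the keystream is unaffected. Decrypting the received ciphertext:
P[1]: T = 18, S = E(K, T) = 27; EA ⊕ 27 = CD.
P[2]: T = 19, S = E(K, T) = 28; 0B ⊕ 28 = 23.
P[3]: T = 1A, S = E(K, T) = 29; DC ⊕ 29 = F5.
Blocks that differ from the original plaintext: P[3].

P[1] = CD, P[2] = 23, P[3] = F5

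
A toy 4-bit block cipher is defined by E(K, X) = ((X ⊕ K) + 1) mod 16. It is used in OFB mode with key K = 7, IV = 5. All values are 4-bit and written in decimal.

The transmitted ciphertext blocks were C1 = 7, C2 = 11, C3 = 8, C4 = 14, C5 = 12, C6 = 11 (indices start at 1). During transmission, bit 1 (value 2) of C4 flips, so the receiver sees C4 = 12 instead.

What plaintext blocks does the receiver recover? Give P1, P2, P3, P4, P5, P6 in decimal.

P1 = 4, P2 = 14, P3 = 11, P4 = 9, P5 = 15, P6 = 14

OFB decryption: S_i = E(K, S_{i−1}) with S_{0} = IV; P_i = C_i ⊕ S_i.
Only C4 changed, to 12. In OFB, a change in C_i flips the same bit in P_i only; the keystream is unaffected. Decrypting the received ciphertext:
P1: S = E(K, 5) = 3; 7 ⊕ 3 = 4.
P2: S = E(K, 3) = 5; 11 ⊕ 5 = 14.
P3: S = E(K, 5) = 3; 8 ⊕ 3 = 11.
P4: S = E(K, 3) = 5; 12 ⊕ 5 = 9.
P5: S = E(K, 5) = 3; 12 ⊕ 3 = 15.
P6: S = E(K, 3) = 5; 11 ⊕ 5 = 14.
Blocks that differ from the original plaintext: P4.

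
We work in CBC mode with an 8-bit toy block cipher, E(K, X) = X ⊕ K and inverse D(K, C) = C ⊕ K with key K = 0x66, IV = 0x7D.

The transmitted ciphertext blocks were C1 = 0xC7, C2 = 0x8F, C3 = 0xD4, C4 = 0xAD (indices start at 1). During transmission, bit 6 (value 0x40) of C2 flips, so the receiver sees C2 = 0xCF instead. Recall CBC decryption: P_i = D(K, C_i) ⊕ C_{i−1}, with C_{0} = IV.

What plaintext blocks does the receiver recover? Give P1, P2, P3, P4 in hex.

Only C2 changed, to 0xCF. In CBC, a change in C_i garbles P_i and flips the same bit in P_{i+1}. Decrypting the received ciphertext:
P1: D(K, 0xC7) = 0xA1; 0xA1 ⊕ 0x7D = 0xDC.
P2: D(K, 0xCF) = 0xA9; 0xA9 ⊕ 0xC7 = 0x6E.
P3: D(K, 0xD4) = 0xB2; 0xB2 ⊕ 0xCF = 0x7D.
P4: D(K, 0xAD) = 0xCB; 0xCB ⊕ 0xD4 = 0x1F.
Blocks that differ from the original plaintext: P2, P3.

P1 = 0xDC, P2 = 0x6E, P3 = 0x7D, P4 = 0x1F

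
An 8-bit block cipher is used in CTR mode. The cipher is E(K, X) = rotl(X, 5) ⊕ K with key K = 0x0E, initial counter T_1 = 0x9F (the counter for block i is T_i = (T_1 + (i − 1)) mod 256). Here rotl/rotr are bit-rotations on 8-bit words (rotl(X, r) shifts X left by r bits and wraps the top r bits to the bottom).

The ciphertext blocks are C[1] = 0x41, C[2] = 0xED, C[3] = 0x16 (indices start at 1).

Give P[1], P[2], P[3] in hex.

P[1] = 0xBC, P[2] = 0xF7, P[3] = 0x2C

CTR decryption: S_i = E(K, T_i) where T_i is the counter for block i; P_i = C_i ⊕ S_i.
P[1]: T = 0x9F, S = E(K, T) = 0xFD; 0x41 ⊕ 0xFD = 0xBC.
P[2]: T = 0xA0, S = E(K, T) = 0x1A; 0xED ⊕ 0x1A = 0xF7.
P[3]: T = 0xA1, S = E(K, T) = 0x3A; 0x16 ⊕ 0x3A = 0x2C.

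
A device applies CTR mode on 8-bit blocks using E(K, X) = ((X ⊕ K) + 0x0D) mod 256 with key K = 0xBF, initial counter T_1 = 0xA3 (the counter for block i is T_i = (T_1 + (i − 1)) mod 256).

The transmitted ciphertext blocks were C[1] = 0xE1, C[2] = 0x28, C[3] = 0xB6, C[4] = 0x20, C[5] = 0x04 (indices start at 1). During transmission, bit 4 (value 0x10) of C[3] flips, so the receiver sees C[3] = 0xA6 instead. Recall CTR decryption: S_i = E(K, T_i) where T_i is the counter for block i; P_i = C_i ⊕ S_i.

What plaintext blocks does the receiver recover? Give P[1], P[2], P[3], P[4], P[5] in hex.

P[1] = 0xC8, P[2] = 0x00, P[3] = 0x81, P[4] = 0x06, P[5] = 0x21

Only C[3] changed, to 0xA6. In CTR, a change in C_i flips the same bit in P_i only; the keystream is unaffected. Decrypting the received ciphertext:
P[1]: T = 0xA3, S = E(K, T) = 0x29; 0xE1 ⊕ 0x29 = 0xC8.
P[2]: T = 0xA4, S = E(K, T) = 0x28; 0x28 ⊕ 0x28 = 0x00.
P[3]: T = 0xA5, S = E(K, T) = 0x27; 0xA6 ⊕ 0x27 = 0x81.
P[4]: T = 0xA6, S = E(K, T) = 0x26; 0x20 ⊕ 0x26 = 0x06.
P[5]: T = 0xA7, S = E(K, T) = 0x25; 0x04 ⊕ 0x25 = 0x21.
Blocks that differ from the original plaintext: P[3].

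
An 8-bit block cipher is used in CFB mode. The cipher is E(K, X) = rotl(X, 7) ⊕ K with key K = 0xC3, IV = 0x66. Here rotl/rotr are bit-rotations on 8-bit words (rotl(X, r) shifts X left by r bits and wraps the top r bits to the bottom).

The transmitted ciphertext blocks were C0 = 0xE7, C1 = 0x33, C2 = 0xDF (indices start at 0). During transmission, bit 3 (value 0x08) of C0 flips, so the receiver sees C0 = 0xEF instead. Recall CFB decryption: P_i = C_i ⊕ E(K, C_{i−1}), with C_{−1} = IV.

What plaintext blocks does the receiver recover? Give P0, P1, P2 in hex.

P0 = 0x1F, P1 = 0x07, P2 = 0x85

Only C0 changed, to 0xEF. In CFB, a change in C_i flips the same bit in P_i and garbles P_{i+1}. Decrypting the received ciphertext:
P0: E(K, 0x66) = 0xF0; 0xEF ⊕ 0xF0 = 0x1F.
P1: E(K, 0xEF) = 0x34; 0x33 ⊕ 0x34 = 0x07.
P2: E(K, 0x33) = 0x5A; 0xDF ⊕ 0x5A = 0x85.
Blocks that differ from the original plaintext: P0, P1.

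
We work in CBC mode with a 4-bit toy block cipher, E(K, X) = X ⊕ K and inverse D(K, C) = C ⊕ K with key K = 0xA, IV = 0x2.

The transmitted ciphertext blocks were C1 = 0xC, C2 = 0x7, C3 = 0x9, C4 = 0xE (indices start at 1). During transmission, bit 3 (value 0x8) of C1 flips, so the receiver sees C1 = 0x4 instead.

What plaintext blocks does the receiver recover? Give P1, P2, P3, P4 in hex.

CBC decryption: P_i = D(K, C_i) ⊕ C_{i−1}, with C_{0} = IV.
Only C1 changed, to 0x4. In CBC, a change in C_i garbles P_i and flips the same bit in P_{i+1}. Decrypting the received ciphertext:
P1: D(K, 0x4) = 0xE; 0xE ⊕ 0x2 = 0xC.
P2: D(K, 0x7) = 0xD; 0xD ⊕ 0x4 = 0x9.
P3: D(K, 0x9) = 0x3; 0x3 ⊕ 0x7 = 0x4.
P4: D(K, 0xE) = 0x4; 0x4 ⊕ 0x9 = 0xD.
Blocks that differ from the original plaintext: P1, P2.

P1 = 0xC, P2 = 0x9, P3 = 0x4, P4 = 0xD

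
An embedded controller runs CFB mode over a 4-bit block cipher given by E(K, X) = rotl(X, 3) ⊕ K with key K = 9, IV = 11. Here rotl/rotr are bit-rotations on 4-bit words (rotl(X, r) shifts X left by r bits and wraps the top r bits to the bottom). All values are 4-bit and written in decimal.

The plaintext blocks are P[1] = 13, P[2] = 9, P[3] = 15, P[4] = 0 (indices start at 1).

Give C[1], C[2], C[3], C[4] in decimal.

C[1] = 9, C[2] = 12, C[3] = 0, C[4] = 9

CFB encryption: C_i = P_i ⊕ E(K, C_{i−1}), with C_{0} = IV.
C[1]: E(K, 11) = 4; 13 ⊕ 4 = 9.
C[2]: E(K, 9) = 5; 9 ⊕ 5 = 12.
C[3]: E(K, 12) = 15; 15 ⊕ 15 = 0.
C[4]: E(K, 0) = 9; 0 ⊕ 9 = 9.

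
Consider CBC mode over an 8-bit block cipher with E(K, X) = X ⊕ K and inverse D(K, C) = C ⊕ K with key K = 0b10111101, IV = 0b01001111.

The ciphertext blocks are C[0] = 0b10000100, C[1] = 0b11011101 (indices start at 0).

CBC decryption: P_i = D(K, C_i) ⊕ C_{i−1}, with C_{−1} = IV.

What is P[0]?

P[0]: D(K, 0b10000100) = 0b00111001; 0b00111001 ⊕ 0b01001111 = 0b01110110.

P[0] = 0b01110110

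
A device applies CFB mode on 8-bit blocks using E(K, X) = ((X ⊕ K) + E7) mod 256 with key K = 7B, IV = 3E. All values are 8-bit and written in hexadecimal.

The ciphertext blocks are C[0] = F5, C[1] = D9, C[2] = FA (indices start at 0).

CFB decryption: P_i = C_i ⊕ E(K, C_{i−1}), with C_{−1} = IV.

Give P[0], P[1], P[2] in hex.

P[0] = D9, P[1] = AC, P[2] = 73

P[0]: E(K, 3E) = 2C; F5 ⊕ 2C = D9.
P[1]: E(K, F5) = 75; D9 ⊕ 75 = AC.
P[2]: E(K, D9) = 89; FA ⊕ 89 = 73.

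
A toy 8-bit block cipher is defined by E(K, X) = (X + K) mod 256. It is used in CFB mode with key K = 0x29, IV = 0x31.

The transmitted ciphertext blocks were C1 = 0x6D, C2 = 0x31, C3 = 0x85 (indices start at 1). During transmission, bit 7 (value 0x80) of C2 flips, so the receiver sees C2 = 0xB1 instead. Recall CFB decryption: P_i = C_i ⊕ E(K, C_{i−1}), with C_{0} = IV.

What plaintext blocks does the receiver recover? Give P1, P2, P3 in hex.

Only C2 changed, to 0xB1. In CFB, a change in C_i flips the same bit in P_i and garbles P_{i+1}. Decrypting the received ciphertext:
P1: E(K, 0x31) = 0x5A; 0x6D ⊕ 0x5A = 0x37.
P2: E(K, 0x6D) = 0x96; 0xB1 ⊕ 0x96 = 0x27.
P3: E(K, 0xB1) = 0xDA; 0x85 ⊕ 0xDA = 0x5F.
Blocks that differ from the original plaintext: P2, P3.

P1 = 0x37, P2 = 0x27, P3 = 0x5F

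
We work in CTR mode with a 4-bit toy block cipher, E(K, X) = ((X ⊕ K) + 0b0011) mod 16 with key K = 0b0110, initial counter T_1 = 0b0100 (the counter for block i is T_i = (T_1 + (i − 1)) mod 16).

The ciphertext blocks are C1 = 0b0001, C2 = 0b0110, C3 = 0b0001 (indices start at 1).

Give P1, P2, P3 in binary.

P1 = 0b0100, P2 = 0b0000, P3 = 0b0010

CTR decryption: S_i = E(K, T_i) where T_i is the counter for block i; P_i = C_i ⊕ S_i.
P1: T = 0b0100, S = E(K, T) = 0b0101; 0b0001 ⊕ 0b0101 = 0b0100.
P2: T = 0b0101, S = E(K, T) = 0b0110; 0b0110 ⊕ 0b0110 = 0b0000.
P3: T = 0b0110, S = E(K, T) = 0b0011; 0b0001 ⊕ 0b0011 = 0b0010.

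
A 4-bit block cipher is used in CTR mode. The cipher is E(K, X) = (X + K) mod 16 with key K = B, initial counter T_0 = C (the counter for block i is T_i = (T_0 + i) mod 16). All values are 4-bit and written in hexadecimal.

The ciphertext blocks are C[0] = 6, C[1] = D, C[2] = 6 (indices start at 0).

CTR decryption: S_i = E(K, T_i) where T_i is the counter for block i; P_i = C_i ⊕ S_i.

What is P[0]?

P[0]: T = C, S = E(K, T) = 7; 6 ⊕ 7 = 1.

P[0] = 1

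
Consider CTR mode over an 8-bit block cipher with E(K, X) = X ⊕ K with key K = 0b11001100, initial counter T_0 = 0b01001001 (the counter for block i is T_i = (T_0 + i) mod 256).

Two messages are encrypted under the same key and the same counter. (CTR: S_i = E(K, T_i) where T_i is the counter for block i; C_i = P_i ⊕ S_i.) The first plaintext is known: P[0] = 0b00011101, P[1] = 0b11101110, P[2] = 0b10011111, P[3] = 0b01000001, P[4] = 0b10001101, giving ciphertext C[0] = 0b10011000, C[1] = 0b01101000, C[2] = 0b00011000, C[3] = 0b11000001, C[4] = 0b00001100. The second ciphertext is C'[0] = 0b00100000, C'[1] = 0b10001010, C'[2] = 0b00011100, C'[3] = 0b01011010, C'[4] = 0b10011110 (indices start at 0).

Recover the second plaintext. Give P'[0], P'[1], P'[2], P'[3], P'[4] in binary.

P'[0] = 0b10100101, P'[1] = 0b00001100, P'[2] = 0b10011011, P'[3] = 0b11011010, P'[4] = 0b00011111

In CTR with a reused counter, both messages share the same keystream S_i, so C_i ⊕ C'_i = P_i ⊕ P'_i and thus P'_i = P_i ⊕ C_i ⊕ C'_i.
P'[0]: 0b00011101 ⊕ 0b10011000 ⊕ 0b00100000 = 0b10100101.
P'[1]: 0b11101110 ⊕ 0b01101000 ⊕ 0b10001010 = 0b00001100.
P'[2]: 0b10011111 ⊕ 0b00011000 ⊕ 0b00011100 = 0b10011011.
P'[3]: 0b01000001 ⊕ 0b11000001 ⊕ 0b01011010 = 0b11011010.
P'[4]: 0b10001101 ⊕ 0b00001100 ⊕ 0b10011110 = 0b00011111.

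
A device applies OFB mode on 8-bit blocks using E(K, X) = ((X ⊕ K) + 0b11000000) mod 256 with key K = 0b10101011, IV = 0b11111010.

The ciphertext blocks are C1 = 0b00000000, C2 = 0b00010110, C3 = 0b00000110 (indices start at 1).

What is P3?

OFB decryption: S_i = E(K, S_{i−1}) with S_{0} = IV; P_i = C_i ⊕ S_i.
P1: S = E(K, 0b11111010) = 0b00010001; 0b00000000 ⊕ 0b00010001 = 0b00010001.
P2: S = E(K, 0b00010001) = 0b01111010; 0b00010110 ⊕ 0b01111010 = 0b01101100.
P3: S = E(K, 0b01111010) = 0b10010001; 0b00000110 ⊕ 0b10010001 = 0b10010111.

P3 = 0b10010111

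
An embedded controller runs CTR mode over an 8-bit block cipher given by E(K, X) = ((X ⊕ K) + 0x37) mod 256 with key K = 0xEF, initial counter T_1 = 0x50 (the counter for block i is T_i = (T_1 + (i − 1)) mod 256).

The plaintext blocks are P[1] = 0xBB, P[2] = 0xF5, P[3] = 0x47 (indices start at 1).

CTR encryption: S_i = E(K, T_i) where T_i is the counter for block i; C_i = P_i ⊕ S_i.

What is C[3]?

C[3] = 0xB3

C[1]: T = 0x50, S = E(K, T) = 0xF6; 0xBB ⊕ 0xF6 = 0x4D.
C[2]: T = 0x51, S = E(K, T) = 0xF5; 0xF5 ⊕ 0xF5 = 0x00.
C[3]: T = 0x52, S = E(K, T) = 0xF4; 0x47 ⊕ 0xF4 = 0xB3.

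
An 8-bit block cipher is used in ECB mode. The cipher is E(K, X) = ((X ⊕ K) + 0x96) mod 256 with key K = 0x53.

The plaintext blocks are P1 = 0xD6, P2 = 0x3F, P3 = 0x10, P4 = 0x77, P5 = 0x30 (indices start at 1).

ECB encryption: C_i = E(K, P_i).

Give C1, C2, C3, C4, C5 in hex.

C1: E(K, 0xD6) = 0x1B.
C2: E(K, 0x3F) = 0x02.
C3: E(K, 0x10) = 0xD9.
C4: E(K, 0x77) = 0xBA.
C5: E(K, 0x30) = 0xF9.

C1 = 0x1B, C2 = 0x02, C3 = 0xD9, C4 = 0xBA, C5 = 0xF9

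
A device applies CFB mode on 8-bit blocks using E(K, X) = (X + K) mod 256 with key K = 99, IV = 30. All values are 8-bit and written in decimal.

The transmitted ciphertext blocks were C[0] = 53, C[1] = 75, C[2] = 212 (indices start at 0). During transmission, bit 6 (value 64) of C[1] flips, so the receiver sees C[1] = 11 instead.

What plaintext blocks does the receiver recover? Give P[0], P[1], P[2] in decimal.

P[0] = 180, P[1] = 147, P[2] = 186

CFB decryption: P_i = C_i ⊕ E(K, C_{i−1}), with C_{−1} = IV.
Only C[1] changed, to 11. In CFB, a change in C_i flips the same bit in P_i and garbles P_{i+1}. Decrypting the received ciphertext:
P[0]: E(K, 30) = 129; 53 ⊕ 129 = 180.
P[1]: E(K, 53) = 152; 11 ⊕ 152 = 147.
P[2]: E(K, 11) = 110; 212 ⊕ 110 = 186.
Blocks that differ from the original plaintext: P[1], P[2].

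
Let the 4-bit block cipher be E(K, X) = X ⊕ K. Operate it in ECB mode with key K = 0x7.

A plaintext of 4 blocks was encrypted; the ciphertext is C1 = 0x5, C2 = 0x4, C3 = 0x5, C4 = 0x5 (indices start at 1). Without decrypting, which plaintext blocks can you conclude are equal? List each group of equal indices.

P1 = P3 = P4

ECB encrypts each block independently with the same key, so equal ciphertext blocks imply equal plaintext blocks.
C1 = C3 = C4 = 0x5, so P1 = P3 = P4.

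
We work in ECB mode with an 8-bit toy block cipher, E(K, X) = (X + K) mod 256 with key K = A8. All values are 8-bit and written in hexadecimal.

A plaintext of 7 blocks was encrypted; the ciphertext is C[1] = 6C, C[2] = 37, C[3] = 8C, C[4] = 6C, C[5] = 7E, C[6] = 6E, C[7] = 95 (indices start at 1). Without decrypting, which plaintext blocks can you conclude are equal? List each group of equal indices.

ECB encrypts each block independently with the same key, so equal ciphertext blocks imply equal plaintext blocks.
C[1] = C[4] = 6C, so P[1] = P[4].

P[1] = P[4]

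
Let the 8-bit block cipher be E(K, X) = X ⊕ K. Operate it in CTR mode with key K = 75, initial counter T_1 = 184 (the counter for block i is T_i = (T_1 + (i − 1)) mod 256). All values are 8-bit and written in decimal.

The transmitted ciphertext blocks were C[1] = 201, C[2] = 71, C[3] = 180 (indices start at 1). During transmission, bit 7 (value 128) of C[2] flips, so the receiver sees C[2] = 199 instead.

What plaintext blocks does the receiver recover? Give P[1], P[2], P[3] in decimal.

CTR decryption: S_i = E(K, T_i) where T_i is the counter for block i; P_i = C_i ⊕ S_i.
Only C[2] changed, to 199. In CTR, a change in C_i flips the same bit in P_i only; the keystream is unaffected. Decrypting the received ciphertext:
P[1]: T = 184, S = E(K, T) = 243; 201 ⊕ 243 = 58.
P[2]: T = 185, S = E(K, T) = 242; 199 ⊕ 242 = 53.
P[3]: T = 186, S = E(K, T) = 241; 180 ⊕ 241 = 69.
Blocks that differ from the original plaintext: P[2].

P[1] = 58, P[2] = 53, P[3] = 69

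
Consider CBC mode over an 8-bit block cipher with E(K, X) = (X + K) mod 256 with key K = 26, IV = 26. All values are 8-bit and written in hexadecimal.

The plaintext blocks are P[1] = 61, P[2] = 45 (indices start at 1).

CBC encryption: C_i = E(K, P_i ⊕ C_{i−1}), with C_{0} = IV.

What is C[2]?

C[2] = 4E

C[1]: P[1] ⊕ 26 = 47; E(K, 47) = 6D.
C[2]: P[2] ⊕ 6D = 28; E(K, 28) = 4E.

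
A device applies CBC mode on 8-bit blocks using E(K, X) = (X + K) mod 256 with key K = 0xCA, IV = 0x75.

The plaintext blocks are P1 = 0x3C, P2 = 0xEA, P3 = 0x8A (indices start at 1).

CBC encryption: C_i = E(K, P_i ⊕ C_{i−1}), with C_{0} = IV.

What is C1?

C1: P1 ⊕ 0x75 = 0x49; E(K, 0x49) = 0x13.

C1 = 0x13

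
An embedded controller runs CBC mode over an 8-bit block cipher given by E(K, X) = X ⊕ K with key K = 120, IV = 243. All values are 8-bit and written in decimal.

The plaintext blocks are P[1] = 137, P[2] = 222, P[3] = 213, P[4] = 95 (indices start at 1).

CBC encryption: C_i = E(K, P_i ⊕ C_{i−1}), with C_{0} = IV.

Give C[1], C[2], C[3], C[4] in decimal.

C[1]: P[1] ⊕ 243 = 122; E(K, 122) = 2.
C[2]: P[2] ⊕ 2 = 220; E(K, 220) = 164.
C[3]: P[3] ⊕ 164 = 113; E(K, 113) = 9.
C[4]: P[4] ⊕ 9 = 86; E(K, 86) = 46.

C[1] = 2, C[2] = 164, C[3] = 9, C[4] = 46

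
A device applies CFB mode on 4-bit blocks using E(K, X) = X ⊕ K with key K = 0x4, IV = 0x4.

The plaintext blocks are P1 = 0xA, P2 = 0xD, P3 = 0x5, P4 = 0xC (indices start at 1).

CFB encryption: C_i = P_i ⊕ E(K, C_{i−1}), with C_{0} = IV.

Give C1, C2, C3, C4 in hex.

C1: E(K, 0x4) = 0x0; 0xA ⊕ 0x0 = 0xA.
C2: E(K, 0xA) = 0xE; 0xD ⊕ 0xE = 0x3.
C3: E(K, 0x3) = 0x7; 0x5 ⊕ 0x7 = 0x2.
C4: E(K, 0x2) = 0x6; 0xC ⊕ 0x6 = 0xA.

C1 = 0xA, C2 = 0x3, C3 = 0x2, C4 = 0xA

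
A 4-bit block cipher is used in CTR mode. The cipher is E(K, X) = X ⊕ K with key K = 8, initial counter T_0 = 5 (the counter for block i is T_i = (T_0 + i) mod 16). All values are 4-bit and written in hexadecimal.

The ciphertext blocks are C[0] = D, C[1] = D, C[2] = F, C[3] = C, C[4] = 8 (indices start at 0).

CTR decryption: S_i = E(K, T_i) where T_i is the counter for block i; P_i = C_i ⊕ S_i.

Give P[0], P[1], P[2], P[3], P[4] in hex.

P[0]: T = 5, S = E(K, T) = D; D ⊕ D = 0.
P[1]: T = 6, S = E(K, T) = E; D ⊕ E = 3.
P[2]: T = 7, S = E(K, T) = F; F ⊕ F = 0.
P[3]: T = 8, S = E(K, T) = 0; C ⊕ 0 = C.
P[4]: T = 9, S = E(K, T) = 1; 8 ⊕ 1 = 9.

P[0] = 0, P[1] = 3, P[2] = 0, P[3] = C, P[4] = 9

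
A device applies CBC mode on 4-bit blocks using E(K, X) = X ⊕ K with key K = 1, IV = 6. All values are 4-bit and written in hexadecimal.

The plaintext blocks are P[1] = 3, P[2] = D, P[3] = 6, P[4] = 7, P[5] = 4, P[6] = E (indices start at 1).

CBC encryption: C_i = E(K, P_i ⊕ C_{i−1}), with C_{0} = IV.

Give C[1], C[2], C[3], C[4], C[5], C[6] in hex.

C[1]: P[1] ⊕ 6 = 5; E(K, 5) = 4.
C[2]: P[2] ⊕ 4 = 9; E(K, 9) = 8.
C[3]: P[3] ⊕ 8 = E; E(K, E) = F.
C[4]: P[4] ⊕ F = 8; E(K, 8) = 9.
C[5]: P[5] ⊕ 9 = D; E(K, D) = C.
C[6]: P[6] ⊕ C = 2; E(K, 2) = 3.

C[1] = 4, C[2] = 8, C[3] = F, C[4] = 9, C[5] = C, C[6] = 3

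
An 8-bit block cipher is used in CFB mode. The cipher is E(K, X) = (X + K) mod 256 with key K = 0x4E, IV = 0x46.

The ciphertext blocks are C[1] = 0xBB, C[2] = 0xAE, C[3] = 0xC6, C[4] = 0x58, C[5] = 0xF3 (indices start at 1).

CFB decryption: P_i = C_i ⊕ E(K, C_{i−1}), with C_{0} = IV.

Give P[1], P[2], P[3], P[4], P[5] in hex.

P[1]: E(K, 0x46) = 0x94; 0xBB ⊕ 0x94 = 0x2F.
P[2]: E(K, 0xBB) = 0x09; 0xAE ⊕ 0x09 = 0xA7.
P[3]: E(K, 0xAE) = 0xFC; 0xC6 ⊕ 0xFC = 0x3A.
P[4]: E(K, 0xC6) = 0x14; 0x58 ⊕ 0x14 = 0x4C.
P[5]: E(K, 0x58) = 0xA6; 0xF3 ⊕ 0xA6 = 0x55.

P[1] = 0x2F, P[2] = 0xA7, P[3] = 0x3A, P[4] = 0x4C, P[5] = 0x55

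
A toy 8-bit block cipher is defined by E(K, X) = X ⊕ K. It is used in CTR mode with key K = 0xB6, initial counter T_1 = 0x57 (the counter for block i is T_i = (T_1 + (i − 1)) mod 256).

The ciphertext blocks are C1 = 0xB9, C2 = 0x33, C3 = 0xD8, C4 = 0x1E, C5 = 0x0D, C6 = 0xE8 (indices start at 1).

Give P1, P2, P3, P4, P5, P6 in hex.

P1 = 0x58, P2 = 0xDD, P3 = 0x37, P4 = 0xF2, P5 = 0xE0, P6 = 0x02

CTR decryption: S_i = E(K, T_i) where T_i is the counter for block i; P_i = C_i ⊕ S_i.
P1: T = 0x57, S = E(K, T) = 0xE1; 0xB9 ⊕ 0xE1 = 0x58.
P2: T = 0x58, S = E(K, T) = 0xEE; 0x33 ⊕ 0xEE = 0xDD.
P3: T = 0x59, S = E(K, T) = 0xEF; 0xD8 ⊕ 0xEF = 0x37.
P4: T = 0x5A, S = E(K, T) = 0xEC; 0x1E ⊕ 0xEC = 0xF2.
P5: T = 0x5B, S = E(K, T) = 0xED; 0x0D ⊕ 0xED = 0xE0.
P6: T = 0x5C, S = E(K, T) = 0xEA; 0xE8 ⊕ 0xEA = 0x02.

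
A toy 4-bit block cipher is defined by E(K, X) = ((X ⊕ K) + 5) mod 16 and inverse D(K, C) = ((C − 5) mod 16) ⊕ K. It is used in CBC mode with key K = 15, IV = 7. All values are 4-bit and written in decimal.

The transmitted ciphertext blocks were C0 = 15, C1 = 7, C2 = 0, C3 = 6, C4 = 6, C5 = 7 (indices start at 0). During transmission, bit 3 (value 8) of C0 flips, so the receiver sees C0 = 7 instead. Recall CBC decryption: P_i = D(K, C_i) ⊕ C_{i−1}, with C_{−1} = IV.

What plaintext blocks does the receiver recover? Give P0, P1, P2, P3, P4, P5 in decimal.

Only C0 changed, to 7. In CBC, a change in C_i garbles P_i and flips the same bit in P_{i+1}. Decrypting the received ciphertext:
P0: D(K, 7) = 13; 13 ⊕ 7 = 10.
P1: D(K, 7) = 13; 13 ⊕ 7 = 10.
P2: D(K, 0) = 4; 4 ⊕ 7 = 3.
P3: D(K, 6) = 14; 14 ⊕ 0 = 14.
P4: D(K, 6) = 14; 14 ⊕ 6 = 8.
P5: D(K, 7) = 13; 13 ⊕ 6 = 11.
Blocks that differ from the original plaintext: P0, P1.

P0 = 10, P1 = 10, P2 = 3, P3 = 14, P4 = 8, P5 = 11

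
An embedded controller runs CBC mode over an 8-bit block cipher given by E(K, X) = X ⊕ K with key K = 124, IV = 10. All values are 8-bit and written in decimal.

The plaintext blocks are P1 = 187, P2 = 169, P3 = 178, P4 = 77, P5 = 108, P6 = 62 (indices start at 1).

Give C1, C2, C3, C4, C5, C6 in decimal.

CBC encryption: C_i = E(K, P_i ⊕ C_{i−1}), with C_{0} = IV.
C1: P1 ⊕ 10 = 177; E(K, 177) = 205.
C2: P2 ⊕ 205 = 100; E(K, 100) = 24.
C3: P3 ⊕ 24 = 170; E(K, 170) = 214.
C4: P4 ⊕ 214 = 155; E(K, 155) = 231.
C5: P5 ⊕ 231 = 139; E(K, 139) = 247.
C6: P6 ⊕ 247 = 201; E(K, 201) = 181.

C1 = 205, C2 = 24, C3 = 214, C4 = 231, C5 = 247, C6 = 181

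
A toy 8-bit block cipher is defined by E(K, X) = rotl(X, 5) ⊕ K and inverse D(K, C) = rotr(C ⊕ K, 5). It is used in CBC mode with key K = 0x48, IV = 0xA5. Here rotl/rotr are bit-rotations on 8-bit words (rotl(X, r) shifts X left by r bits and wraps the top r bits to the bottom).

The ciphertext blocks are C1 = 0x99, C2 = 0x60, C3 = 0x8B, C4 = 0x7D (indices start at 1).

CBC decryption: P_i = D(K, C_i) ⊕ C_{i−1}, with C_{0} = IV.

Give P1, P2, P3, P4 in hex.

P1 = 0x2B, P2 = 0xD8, P3 = 0x7E, P4 = 0x22

P1: D(K, 0x99) = 0x8E; 0x8E ⊕ 0xA5 = 0x2B.
P2: D(K, 0x60) = 0x41; 0x41 ⊕ 0x99 = 0xD8.
P3: D(K, 0x8B) = 0x1E; 0x1E ⊕ 0x60 = 0x7E.
P4: D(K, 0x7D) = 0xA9; 0xA9 ⊕ 0x8B = 0x22.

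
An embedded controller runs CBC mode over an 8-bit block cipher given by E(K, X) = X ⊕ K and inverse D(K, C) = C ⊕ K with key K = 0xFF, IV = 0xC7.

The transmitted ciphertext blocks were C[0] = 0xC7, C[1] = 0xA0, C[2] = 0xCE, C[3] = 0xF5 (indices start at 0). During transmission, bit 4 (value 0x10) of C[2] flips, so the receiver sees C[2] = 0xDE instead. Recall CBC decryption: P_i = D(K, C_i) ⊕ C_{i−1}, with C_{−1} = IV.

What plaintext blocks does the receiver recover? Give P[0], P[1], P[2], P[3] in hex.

P[0] = 0xFF, P[1] = 0x98, P[2] = 0x81, P[3] = 0xD4

Only C[2] changed, to 0xDE. In CBC, a change in C_i garbles P_i and flips the same bit in P_{i+1}. Decrypting the received ciphertext:
P[0]: D(K, 0xC7) = 0x38; 0x38 ⊕ 0xC7 = 0xFF.
P[1]: D(K, 0xA0) = 0x5F; 0x5F ⊕ 0xC7 = 0x98.
P[2]: D(K, 0xDE) = 0x21; 0x21 ⊕ 0xA0 = 0x81.
P[3]: D(K, 0xF5) = 0x0A; 0x0A ⊕ 0xDE = 0xD4.
Blocks that differ from the original plaintext: P[2], P[3].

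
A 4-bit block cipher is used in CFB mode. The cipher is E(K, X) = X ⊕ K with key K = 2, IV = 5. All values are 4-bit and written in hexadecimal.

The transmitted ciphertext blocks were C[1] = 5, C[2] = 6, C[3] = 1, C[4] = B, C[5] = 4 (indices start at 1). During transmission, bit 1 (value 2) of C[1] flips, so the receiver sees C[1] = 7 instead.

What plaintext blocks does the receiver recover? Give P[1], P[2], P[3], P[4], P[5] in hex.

CFB decryption: P_i = C_i ⊕ E(K, C_{i−1}), with C_{0} = IV.
Only C[1] changed, to 7. In CFB, a change in C_i flips the same bit in P_i and garbles P_{i+1}. Decrypting the received ciphertext:
P[1]: E(K, 5) = 7; 7 ⊕ 7 = 0.
P[2]: E(K, 7) = 5; 6 ⊕ 5 = 3.
P[3]: E(K, 6) = 4; 1 ⊕ 4 = 5.
P[4]: E(K, 1) = 3; B ⊕ 3 = 8.
P[5]: E(K, B) = 9; 4 ⊕ 9 = D.
Blocks that differ from the original plaintext: P[1], P[2].

P[1] = 0, P[2] = 3, P[3] = 5, P[4] = 8, P[5] = D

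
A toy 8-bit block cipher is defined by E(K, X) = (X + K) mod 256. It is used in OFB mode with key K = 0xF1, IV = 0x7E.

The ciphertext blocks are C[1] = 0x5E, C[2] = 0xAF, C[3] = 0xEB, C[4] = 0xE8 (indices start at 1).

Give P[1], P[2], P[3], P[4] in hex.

P[1] = 0x31, P[2] = 0xCF, P[3] = 0xBA, P[4] = 0xAA

OFB decryption: S_i = E(K, S_{i−1}) with S_{0} = IV; P_i = C_i ⊕ S_i.
P[1]: S = E(K, 0x7E) = 0x6F; 0x5E ⊕ 0x6F = 0x31.
P[2]: S = E(K, 0x6F) = 0x60; 0xAF ⊕ 0x60 = 0xCF.
P[3]: S = E(K, 0x60) = 0x51; 0xEB ⊕ 0x51 = 0xBA.
P[4]: S = E(K, 0x51) = 0x42; 0xE8 ⊕ 0x42 = 0xAA.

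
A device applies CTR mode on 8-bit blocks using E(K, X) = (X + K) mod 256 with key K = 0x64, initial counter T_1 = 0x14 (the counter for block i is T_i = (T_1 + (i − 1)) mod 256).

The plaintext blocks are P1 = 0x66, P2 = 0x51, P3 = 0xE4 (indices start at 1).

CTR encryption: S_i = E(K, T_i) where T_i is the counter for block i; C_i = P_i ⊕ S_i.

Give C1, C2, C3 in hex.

C1 = 0x1E, C2 = 0x28, C3 = 0x9E

C1: T = 0x14, S = E(K, T) = 0x78; 0x66 ⊕ 0x78 = 0x1E.
C2: T = 0x15, S = E(K, T) = 0x79; 0x51 ⊕ 0x79 = 0x28.
C3: T = 0x16, S = E(K, T) = 0x7A; 0xE4 ⊕ 0x7A = 0x9E.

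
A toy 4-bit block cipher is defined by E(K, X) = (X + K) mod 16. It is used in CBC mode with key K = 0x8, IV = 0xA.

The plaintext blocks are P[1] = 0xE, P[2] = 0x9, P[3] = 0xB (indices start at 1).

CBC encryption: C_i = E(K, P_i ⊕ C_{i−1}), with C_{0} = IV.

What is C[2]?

C[1]: P[1] ⊕ 0xA = 0x4; E(K, 0x4) = 0xC.
C[2]: P[2] ⊕ 0xC = 0x5; E(K, 0x5) = 0xD.

C[2] = 0xD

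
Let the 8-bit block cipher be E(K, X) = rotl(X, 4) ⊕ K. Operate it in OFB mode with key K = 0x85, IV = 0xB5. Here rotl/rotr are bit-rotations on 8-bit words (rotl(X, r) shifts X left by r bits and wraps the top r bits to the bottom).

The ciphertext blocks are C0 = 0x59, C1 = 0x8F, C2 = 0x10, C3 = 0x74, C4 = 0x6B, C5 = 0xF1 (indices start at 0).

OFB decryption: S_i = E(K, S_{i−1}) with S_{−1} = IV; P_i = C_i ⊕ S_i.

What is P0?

P0 = 0x87

P0: S = E(K, 0xB5) = 0xDE; 0x59 ⊕ 0xDE = 0x87.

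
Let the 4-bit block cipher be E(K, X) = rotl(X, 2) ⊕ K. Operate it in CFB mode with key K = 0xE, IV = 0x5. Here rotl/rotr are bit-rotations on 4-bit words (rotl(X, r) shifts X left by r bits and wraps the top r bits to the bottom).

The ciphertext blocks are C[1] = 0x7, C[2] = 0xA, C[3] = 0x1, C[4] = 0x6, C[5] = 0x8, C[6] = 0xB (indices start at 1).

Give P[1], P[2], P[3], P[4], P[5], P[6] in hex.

P[1] = 0xC, P[2] = 0x9, P[3] = 0x5, P[4] = 0xC, P[5] = 0xF, P[6] = 0x7

CFB decryption: P_i = C_i ⊕ E(K, C_{i−1}), with C_{0} = IV.
P[1]: E(K, 0x5) = 0xB; 0x7 ⊕ 0xB = 0xC.
P[2]: E(K, 0x7) = 0x3; 0xA ⊕ 0x3 = 0x9.
P[3]: E(K, 0xA) = 0x4; 0x1 ⊕ 0x4 = 0x5.
P[4]: E(K, 0x1) = 0xA; 0x6 ⊕ 0xA = 0xC.
P[5]: E(K, 0x6) = 0x7; 0x8 ⊕ 0x7 = 0xF.
P[6]: E(K, 0x8) = 0xC; 0xB ⊕ 0xC = 0x7.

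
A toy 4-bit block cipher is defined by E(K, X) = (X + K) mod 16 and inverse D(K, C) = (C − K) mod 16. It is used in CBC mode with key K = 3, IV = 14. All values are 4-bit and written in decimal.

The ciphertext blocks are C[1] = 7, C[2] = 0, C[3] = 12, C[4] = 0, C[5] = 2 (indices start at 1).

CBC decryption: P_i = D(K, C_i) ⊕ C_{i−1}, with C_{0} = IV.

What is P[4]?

P[4] = 1

P[4]: D(K, 0) = 13; 13 ⊕ 12 = 1.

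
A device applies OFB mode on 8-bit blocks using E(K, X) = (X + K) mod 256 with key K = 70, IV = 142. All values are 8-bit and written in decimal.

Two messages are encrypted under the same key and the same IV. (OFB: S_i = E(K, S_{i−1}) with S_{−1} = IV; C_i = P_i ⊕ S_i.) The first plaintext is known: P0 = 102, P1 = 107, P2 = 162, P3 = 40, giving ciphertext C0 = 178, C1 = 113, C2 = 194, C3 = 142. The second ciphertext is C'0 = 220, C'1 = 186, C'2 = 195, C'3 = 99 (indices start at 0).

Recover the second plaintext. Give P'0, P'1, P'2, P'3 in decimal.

P'0 = 8, P'1 = 160, P'2 = 163, P'3 = 197

In OFB with a reused IV, both messages share the same keystream S_i, so C_i ⊕ C'_i = P_i ⊕ P'_i and thus P'_i = P_i ⊕ C_i ⊕ C'_i.
P'0: 102 ⊕ 178 ⊕ 220 = 8.
P'1: 107 ⊕ 113 ⊕ 186 = 160.
P'2: 162 ⊕ 194 ⊕ 195 = 163.
P'3: 40 ⊕ 142 ⊕ 99 = 197.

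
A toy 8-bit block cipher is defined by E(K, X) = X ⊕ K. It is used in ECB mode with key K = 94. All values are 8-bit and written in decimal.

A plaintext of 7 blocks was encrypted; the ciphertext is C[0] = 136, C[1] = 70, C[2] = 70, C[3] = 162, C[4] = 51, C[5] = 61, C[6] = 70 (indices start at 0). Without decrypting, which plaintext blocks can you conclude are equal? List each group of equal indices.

P[1] = P[2] = P[6]

ECB encrypts each block independently with the same key, so equal ciphertext blocks imply equal plaintext blocks.
C[1] = C[2] = C[6] = 70, so P[1] = P[2] = P[6].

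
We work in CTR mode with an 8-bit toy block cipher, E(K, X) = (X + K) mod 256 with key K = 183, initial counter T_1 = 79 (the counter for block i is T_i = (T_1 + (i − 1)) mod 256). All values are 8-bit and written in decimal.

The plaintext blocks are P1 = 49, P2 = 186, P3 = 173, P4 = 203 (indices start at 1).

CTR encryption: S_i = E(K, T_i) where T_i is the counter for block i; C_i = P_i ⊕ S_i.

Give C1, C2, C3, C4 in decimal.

C1 = 55, C2 = 189, C3 = 165, C4 = 194

C1: T = 79, S = E(K, T) = 6; 49 ⊕ 6 = 55.
C2: T = 80, S = E(K, T) = 7; 186 ⊕ 7 = 189.
C3: T = 81, S = E(K, T) = 8; 173 ⊕ 8 = 165.
C4: T = 82, S = E(K, T) = 9; 203 ⊕ 9 = 194.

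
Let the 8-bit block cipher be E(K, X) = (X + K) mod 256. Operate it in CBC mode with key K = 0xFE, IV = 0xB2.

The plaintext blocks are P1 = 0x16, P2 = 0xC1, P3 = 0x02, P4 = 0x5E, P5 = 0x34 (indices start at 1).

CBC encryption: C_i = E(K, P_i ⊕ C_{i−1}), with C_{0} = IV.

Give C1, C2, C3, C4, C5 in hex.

C1 = 0xA2, C2 = 0x61, C3 = 0x61, C4 = 0x3D, C5 = 0x07

C1: P1 ⊕ 0xB2 = 0xA4; E(K, 0xA4) = 0xA2.
C2: P2 ⊕ 0xA2 = 0x63; E(K, 0x63) = 0x61.
C3: P3 ⊕ 0x61 = 0x63; E(K, 0x63) = 0x61.
C4: P4 ⊕ 0x61 = 0x3F; E(K, 0x3F) = 0x3D.
C5: P5 ⊕ 0x3D = 0x09; E(K, 0x09) = 0x07.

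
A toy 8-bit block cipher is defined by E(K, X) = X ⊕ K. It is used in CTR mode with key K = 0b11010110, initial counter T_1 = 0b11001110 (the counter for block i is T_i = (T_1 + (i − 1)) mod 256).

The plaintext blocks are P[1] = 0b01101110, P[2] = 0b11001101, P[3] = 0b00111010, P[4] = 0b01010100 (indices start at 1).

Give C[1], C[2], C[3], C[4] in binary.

CTR encryption: S_i = E(K, T_i) where T_i is the counter for block i; C_i = P_i ⊕ S_i.
C[1]: T = 0b11001110, S = E(K, T) = 0b00011000; 0b01101110 ⊕ 0b00011000 = 0b01110110.
C[2]: T = 0b11001111, S = E(K, T) = 0b00011001; 0b11001101 ⊕ 0b00011001 = 0b11010100.
C[3]: T = 0b11010000, S = E(K, T) = 0b00000110; 0b00111010 ⊕ 0b00000110 = 0b00111100.
C[4]: T = 0b11010001, S = E(K, T) = 0b00000111; 0b01010100 ⊕ 0b00000111 = 0b01010011.

C[1] = 0b01110110, C[2] = 0b11010100, C[3] = 0b00111100, C[4] = 0b01010011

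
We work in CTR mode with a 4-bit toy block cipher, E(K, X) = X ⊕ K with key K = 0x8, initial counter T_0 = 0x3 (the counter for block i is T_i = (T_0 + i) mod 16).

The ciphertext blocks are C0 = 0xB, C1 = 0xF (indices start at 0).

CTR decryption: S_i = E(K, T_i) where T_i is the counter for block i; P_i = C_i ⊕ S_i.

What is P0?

P0 = 0x0

P0: T = 0x3, S = E(K, T) = 0xB; 0xB ⊕ 0xB = 0x0.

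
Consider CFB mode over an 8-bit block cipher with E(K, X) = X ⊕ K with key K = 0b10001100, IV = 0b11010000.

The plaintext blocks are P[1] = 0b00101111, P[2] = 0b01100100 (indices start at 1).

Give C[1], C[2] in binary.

C[1] = 0b01110011, C[2] = 0b10011011

CFB encryption: C_i = P_i ⊕ E(K, C_{i−1}), with C_{0} = IV.
C[1]: E(K, 0b11010000) = 0b01011100; 0b00101111 ⊕ 0b01011100 = 0b01110011.
C[2]: E(K, 0b01110011) = 0b11111111; 0b01100100 ⊕ 0b11111111 = 0b10011011.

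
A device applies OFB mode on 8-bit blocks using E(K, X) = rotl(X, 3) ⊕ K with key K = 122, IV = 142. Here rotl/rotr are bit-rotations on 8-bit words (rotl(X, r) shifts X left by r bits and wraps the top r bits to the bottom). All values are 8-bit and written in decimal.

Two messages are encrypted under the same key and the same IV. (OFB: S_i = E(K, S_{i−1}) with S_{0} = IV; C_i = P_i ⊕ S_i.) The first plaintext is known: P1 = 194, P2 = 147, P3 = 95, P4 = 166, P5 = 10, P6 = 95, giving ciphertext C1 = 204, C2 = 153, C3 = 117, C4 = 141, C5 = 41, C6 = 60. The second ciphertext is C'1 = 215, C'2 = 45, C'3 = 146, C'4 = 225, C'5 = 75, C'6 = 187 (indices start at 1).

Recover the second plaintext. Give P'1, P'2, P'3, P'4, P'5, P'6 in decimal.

P'1 = 217, P'2 = 39, P'3 = 184, P'4 = 202, P'5 = 104, P'6 = 216

In OFB with a reused IV, both messages share the same keystream S_i, so C_i ⊕ C'_i = P_i ⊕ P'_i and thus P'_i = P_i ⊕ C_i ⊕ C'_i.
P'1: 194 ⊕ 204 ⊕ 215 = 217.
P'2: 147 ⊕ 153 ⊕ 45 = 39.
P'3: 95 ⊕ 117 ⊕ 146 = 184.
P'4: 166 ⊕ 141 ⊕ 225 = 202.
P'5: 10 ⊕ 41 ⊕ 75 = 104.
P'6: 95 ⊕ 60 ⊕ 187 = 216.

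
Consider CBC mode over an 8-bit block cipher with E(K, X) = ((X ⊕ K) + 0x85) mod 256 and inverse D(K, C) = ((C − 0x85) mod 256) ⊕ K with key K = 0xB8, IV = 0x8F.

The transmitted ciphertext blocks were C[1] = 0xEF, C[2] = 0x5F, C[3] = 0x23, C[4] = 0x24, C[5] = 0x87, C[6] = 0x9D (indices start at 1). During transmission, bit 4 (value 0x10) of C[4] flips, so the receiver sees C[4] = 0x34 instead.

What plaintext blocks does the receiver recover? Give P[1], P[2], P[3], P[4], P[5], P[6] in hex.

CBC decryption: P_i = D(K, C_i) ⊕ C_{i−1}, with C_{0} = IV.
Only C[4] changed, to 0x34. In CBC, a change in C_i garbles P_i and flips the same bit in P_{i+1}. Decrypting the received ciphertext:
P[1]: D(K, 0xEF) = 0xD2; 0xD2 ⊕ 0x8F = 0x5D.
P[2]: D(K, 0x5F) = 0x62; 0x62 ⊕ 0xEF = 0x8D.
P[3]: D(K, 0x23) = 0x26; 0x26 ⊕ 0x5F = 0x79.
P[4]: D(K, 0x34) = 0x17; 0x17 ⊕ 0x23 = 0x34.
P[5]: D(K, 0x87) = 0xBA; 0xBA ⊕ 0x34 = 0x8E.
P[6]: D(K, 0x9D) = 0xA0; 0xA0 ⊕ 0x87 = 0x27.
Blocks that differ from the original plaintext: P[4], P[5].

P[1] = 0x5D, P[2] = 0x8D, P[3] = 0x79, P[4] = 0x34, P[5] = 0x8E, P[6] = 0x27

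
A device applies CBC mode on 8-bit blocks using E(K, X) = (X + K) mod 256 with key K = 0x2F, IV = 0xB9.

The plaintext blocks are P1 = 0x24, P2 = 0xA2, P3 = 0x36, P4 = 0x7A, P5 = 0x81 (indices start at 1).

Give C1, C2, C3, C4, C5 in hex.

CBC encryption: C_i = E(K, P_i ⊕ C_{i−1}), with C_{0} = IV.
C1: P1 ⊕ 0xB9 = 0x9D; E(K, 0x9D) = 0xCC.
C2: P2 ⊕ 0xCC = 0x6E; E(K, 0x6E) = 0x9D.
C3: P3 ⊕ 0x9D = 0xAB; E(K, 0xAB) = 0xDA.
C4: P4 ⊕ 0xDA = 0xA0; E(K, 0xA0) = 0xCF.
C5: P5 ⊕ 0xCF = 0x4E; E(K, 0x4E) = 0x7D.

C1 = 0xCC, C2 = 0x9D, C3 = 0xDA, C4 = 0xCF, C5 = 0x7D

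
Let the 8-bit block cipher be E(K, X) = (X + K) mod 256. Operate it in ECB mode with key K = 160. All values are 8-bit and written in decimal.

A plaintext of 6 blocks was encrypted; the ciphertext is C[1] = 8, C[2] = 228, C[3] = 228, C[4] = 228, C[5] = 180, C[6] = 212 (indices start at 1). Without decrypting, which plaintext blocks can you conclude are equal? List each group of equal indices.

ECB encrypts each block independently with the same key, so equal ciphertext blocks imply equal plaintext blocks.
C[2] = C[3] = C[4] = 228, so P[2] = P[3] = P[4].

P[2] = P[3] = P[4]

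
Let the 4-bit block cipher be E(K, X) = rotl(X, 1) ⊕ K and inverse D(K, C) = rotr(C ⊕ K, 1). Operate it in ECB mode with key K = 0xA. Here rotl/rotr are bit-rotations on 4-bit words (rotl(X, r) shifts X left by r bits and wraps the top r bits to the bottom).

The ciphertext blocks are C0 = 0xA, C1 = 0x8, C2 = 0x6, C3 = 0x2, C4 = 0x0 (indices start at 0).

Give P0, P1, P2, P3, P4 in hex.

ECB decryption: P_i = D(K, C_i).
P0: D(K, 0xA) = 0x0.
P1: D(K, 0x8) = 0x1.
P2: D(K, 0x6) = 0x6.
P3: D(K, 0x2) = 0x4.
P4: D(K, 0x0) = 0x5.

P0 = 0x0, P1 = 0x1, P2 = 0x6, P3 = 0x4, P4 = 0x5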